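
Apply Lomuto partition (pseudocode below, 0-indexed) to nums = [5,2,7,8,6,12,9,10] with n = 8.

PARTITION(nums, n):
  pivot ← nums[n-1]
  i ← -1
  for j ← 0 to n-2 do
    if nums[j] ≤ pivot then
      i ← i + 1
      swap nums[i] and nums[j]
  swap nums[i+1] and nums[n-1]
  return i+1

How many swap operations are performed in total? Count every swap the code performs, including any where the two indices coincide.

pivot=10, i=-1
j=0: 5≤10, i=0, swap(0,0) ⇒ [5,2,7,8,6,12,9,10]
j=1: 2≤10, i=1, swap(1,1) ⇒ [5,2,7,8,6,12,9,10]
j=2: 7≤10, i=2, swap(2,2) ⇒ [5,2,7,8,6,12,9,10]
j=3: 8≤10, i=3, swap(3,3) ⇒ [5,2,7,8,6,12,9,10]
j=4: 6≤10, i=4, swap(4,4) ⇒ [5,2,7,8,6,12,9,10]
j=5: 12>10, skip
j=6: 9≤10, i=5, swap(5,6) ⇒ [5,2,7,8,6,9,12,10]
swap(6,7) ⇒ [5,2,7,8,6,9,10,12]; return 6

7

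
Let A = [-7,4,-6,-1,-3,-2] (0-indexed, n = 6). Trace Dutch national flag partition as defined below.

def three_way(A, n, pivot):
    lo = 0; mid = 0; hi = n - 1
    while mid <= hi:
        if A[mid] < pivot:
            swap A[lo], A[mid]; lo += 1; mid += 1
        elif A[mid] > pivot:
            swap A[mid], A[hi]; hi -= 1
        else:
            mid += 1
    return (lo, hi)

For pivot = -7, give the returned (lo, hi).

lo=0 mid=0 hi=5
-7=-7: mid=1
4>-7: swap(1,5), hi=4 ⇒ [-7,-2,-6,-1,-3,4]
-2>-7: swap(1,4), hi=3 ⇒ [-7,-3,-6,-1,-2,4]
-3>-7: swap(1,3), hi=2 ⇒ [-7,-1,-6,-3,-2,4]
-1>-7: swap(1,2), hi=1 ⇒ [-7,-6,-1,-3,-2,4]
-6>-7: swap(1,1), hi=0 ⇒ [-7,-6,-1,-3,-2,4]
done. lo=0 hi=0; A=[-7,-6,-1,-3,-2,4]

(0, 0)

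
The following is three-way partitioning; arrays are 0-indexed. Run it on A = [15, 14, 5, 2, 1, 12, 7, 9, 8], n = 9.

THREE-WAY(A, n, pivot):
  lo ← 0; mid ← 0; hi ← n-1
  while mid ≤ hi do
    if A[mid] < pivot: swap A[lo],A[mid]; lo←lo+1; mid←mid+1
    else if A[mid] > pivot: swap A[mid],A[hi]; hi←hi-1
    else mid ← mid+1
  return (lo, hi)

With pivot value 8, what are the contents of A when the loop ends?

lo=0 mid=0 hi=8
15>8: swap(0,8), hi=7 ⇒ [8, 14, 5, 2, 1, 12, 7, 9, 15]
8=8: mid=1
14>8: swap(1,7), hi=6 ⇒ [8, 9, 5, 2, 1, 12, 7, 14, 15]
9>8: swap(1,6), hi=5 ⇒ [8, 7, 5, 2, 1, 12, 9, 14, 15]
7<8: swap(0,1), lo=1 mid=2 ⇒ [7, 8, 5, 2, 1, 12, 9, 14, 15]
5<8: swap(1,2), lo=2 mid=3 ⇒ [7, 5, 8, 2, 1, 12, 9, 14, 15]
2<8: swap(2,3), lo=3 mid=4 ⇒ [7, 5, 2, 8, 1, 12, 9, 14, 15]
1<8: swap(3,4), lo=4 mid=5 ⇒ [7, 5, 2, 1, 8, 12, 9, 14, 15]
12>8: swap(5,5), hi=4 ⇒ [7, 5, 2, 1, 8, 12, 9, 14, 15]
done. lo=4 hi=4; A=[7, 5, 2, 1, 8, 12, 9, 14, 15]

[7, 5, 2, 1, 8, 12, 9, 14, 15]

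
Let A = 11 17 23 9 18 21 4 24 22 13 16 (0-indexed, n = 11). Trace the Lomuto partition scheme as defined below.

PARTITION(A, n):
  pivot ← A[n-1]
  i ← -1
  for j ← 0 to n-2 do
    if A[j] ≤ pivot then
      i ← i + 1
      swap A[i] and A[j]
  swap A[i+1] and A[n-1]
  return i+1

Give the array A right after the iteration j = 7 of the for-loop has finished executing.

11 9 4 17 18 21 23 24 22 13 16

pivot = A[10] = 16; i = -1
j=0: A[0]=11 ≤ 16 → i=0, swap A[0],A[0] (no change) → 11 17 23 9 18 21 4 24 22 13 16
j=1: A[1]=17 > 16 → no swap
j=2: A[2]=23 > 16 → no swap
j=3: A[3]=9 ≤ 16 → i=1, swap A[1],A[3] → 11 9 23 17 18 21 4 24 22 13 16
j=4: A[4]=18 > 16 → no swap
j=5: A[5]=21 > 16 → no swap
j=6: A[6]=4 ≤ 16 → i=2, swap A[2],A[6] → 11 9 4 17 18 21 23 24 22 13 16
j=7: A[7]=24 > 16 → no swap
(after j=7) A = 11 9 4 17 18 21 23 24 22 13 16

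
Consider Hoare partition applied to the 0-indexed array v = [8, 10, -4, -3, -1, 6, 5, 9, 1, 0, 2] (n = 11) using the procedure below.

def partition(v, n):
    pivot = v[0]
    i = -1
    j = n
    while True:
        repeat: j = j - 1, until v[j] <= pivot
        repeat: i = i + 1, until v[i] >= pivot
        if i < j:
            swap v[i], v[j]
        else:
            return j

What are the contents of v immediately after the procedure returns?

[2, 0, -4, -3, -1, 6, 5, 1, 9, 10, 8]

pivot=8
j stops at 10 (2), i stops at 0 (8); swap ⇒ [2, 10, -4, -3, -1, 6, 5, 9, 1, 0, 8]
j stops at 9 (0), i stops at 1 (10); swap ⇒ [2, 0, -4, -3, -1, 6, 5, 9, 1, 10, 8]
j stops at 8 (1), i stops at 7 (9); swap ⇒ [2, 0, -4, -3, -1, 6, 5, 1, 9, 10, 8]
j stops at 7, i stops at 8; i≥j ⇒ return 7. v=[2, 0, -4, -3, -1, 6, 5, 1, 9, 10, 8]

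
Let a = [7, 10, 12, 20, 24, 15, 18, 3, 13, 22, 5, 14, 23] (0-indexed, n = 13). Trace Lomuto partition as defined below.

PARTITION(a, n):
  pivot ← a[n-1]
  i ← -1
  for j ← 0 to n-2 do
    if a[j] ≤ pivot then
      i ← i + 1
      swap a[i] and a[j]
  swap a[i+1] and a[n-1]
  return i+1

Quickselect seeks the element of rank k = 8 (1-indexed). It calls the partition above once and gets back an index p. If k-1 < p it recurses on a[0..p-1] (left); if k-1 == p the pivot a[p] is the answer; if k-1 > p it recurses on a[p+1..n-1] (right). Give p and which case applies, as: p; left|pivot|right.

11; left

pivot=23, i=-1
j=0: 7≤23, i=0, swap(0,0) ⇒ [7, 10, 12, 20, 24, 15, 18, 3, 13, 22, 5, 14, 23]
j=1: 10≤23, i=1, swap(1,1) ⇒ [7, 10, 12, 20, 24, 15, 18, 3, 13, 22, 5, 14, 23]
j=2: 12≤23, i=2, swap(2,2) ⇒ [7, 10, 12, 20, 24, 15, 18, 3, 13, 22, 5, 14, 23]
j=3: 20≤23, i=3, swap(3,3) ⇒ [7, 10, 12, 20, 24, 15, 18, 3, 13, 22, 5, 14, 23]
j=4: 24>23, skip
j=5: 15≤23, i=4, swap(4,5) ⇒ [7, 10, 12, 20, 15, 24, 18, 3, 13, 22, 5, 14, 23]
j=6: 18≤23, i=5, swap(5,6) ⇒ [7, 10, 12, 20, 15, 18, 24, 3, 13, 22, 5, 14, 23]
j=7: 3≤23, i=6, swap(6,7) ⇒ [7, 10, 12, 20, 15, 18, 3, 24, 13, 22, 5, 14, 23]
j=8: 13≤23, i=7, swap(7,8) ⇒ [7, 10, 12, 20, 15, 18, 3, 13, 24, 22, 5, 14, 23]
j=9: 22≤23, i=8, swap(8,9) ⇒ [7, 10, 12, 20, 15, 18, 3, 13, 22, 24, 5, 14, 23]
j=10: 5≤23, i=9, swap(9,10) ⇒ [7, 10, 12, 20, 15, 18, 3, 13, 22, 5, 24, 14, 23]
j=11: 14≤23, i=10, swap(10,11) ⇒ [7, 10, 12, 20, 15, 18, 3, 13, 22, 5, 14, 24, 23]
swap(11,12) ⇒ [7, 10, 12, 20, 15, 18, 3, 13, 22, 5, 14, 23, 24]; return 11
p = 11; k-1 = 7 < 11 ⇒ left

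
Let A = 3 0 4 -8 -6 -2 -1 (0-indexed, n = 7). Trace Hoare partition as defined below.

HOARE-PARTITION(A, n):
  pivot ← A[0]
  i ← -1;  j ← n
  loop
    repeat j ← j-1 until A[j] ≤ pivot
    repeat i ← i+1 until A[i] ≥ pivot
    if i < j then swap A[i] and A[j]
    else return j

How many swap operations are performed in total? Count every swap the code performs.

2

pivot = A[0] = 3; i = -1, j = 7
j→6 (A[6]=-1≤3), i→0 (A[0]=3≥3); i<j, swap → -1 0 4 -8 -6 -2 3
j→5 (A[5]=-2≤3), i→2 (A[2]=4≥3); i<j, swap → -1 0 -2 -8 -6 4 3
j→4, i→5; i≥j, return j=4. A = -1 0 -2 -8 -6 4 3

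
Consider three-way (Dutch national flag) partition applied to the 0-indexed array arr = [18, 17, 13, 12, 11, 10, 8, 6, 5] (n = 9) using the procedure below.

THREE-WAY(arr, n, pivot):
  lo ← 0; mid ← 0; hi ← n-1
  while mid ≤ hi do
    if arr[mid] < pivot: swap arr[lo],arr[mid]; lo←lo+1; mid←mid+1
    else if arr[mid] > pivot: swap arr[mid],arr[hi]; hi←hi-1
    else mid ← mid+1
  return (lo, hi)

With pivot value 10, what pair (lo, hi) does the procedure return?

(3, 3)

lo=0 mid=0 hi=8
18>10: swap(0,8), hi=7 ⇒ [5, 17, 13, 12, 11, 10, 8, 6, 18]
5<10: swap(0,0), lo=1 mid=1 ⇒ [5, 17, 13, 12, 11, 10, 8, 6, 18]
17>10: swap(1,7), hi=6 ⇒ [5, 6, 13, 12, 11, 10, 8, 17, 18]
6<10: swap(1,1), lo=2 mid=2 ⇒ [5, 6, 13, 12, 11, 10, 8, 17, 18]
13>10: swap(2,6), hi=5 ⇒ [5, 6, 8, 12, 11, 10, 13, 17, 18]
8<10: swap(2,2), lo=3 mid=3 ⇒ [5, 6, 8, 12, 11, 10, 13, 17, 18]
12>10: swap(3,5), hi=4 ⇒ [5, 6, 8, 10, 11, 12, 13, 17, 18]
10=10: mid=4
11>10: swap(4,4), hi=3 ⇒ [5, 6, 8, 10, 11, 12, 13, 17, 18]
done. lo=3 hi=3; arr=[5, 6, 8, 10, 11, 12, 13, 17, 18]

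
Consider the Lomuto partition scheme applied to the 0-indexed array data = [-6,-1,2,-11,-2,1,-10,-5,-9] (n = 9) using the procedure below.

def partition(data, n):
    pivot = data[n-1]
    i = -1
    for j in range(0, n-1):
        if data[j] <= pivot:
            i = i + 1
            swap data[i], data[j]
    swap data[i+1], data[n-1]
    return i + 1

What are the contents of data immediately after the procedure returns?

[-11,-10,-9,-6,-2,1,-1,-5,2]

pivot=-9, i=-1
j=0: -6>-9, skip
j=1: -1>-9, skip
j=2: 2>-9, skip
j=3: -11≤-9, i=0, swap(0,3) ⇒ [-11,-1,2,-6,-2,1,-10,-5,-9]
j=4: -2>-9, skip
j=5: 1>-9, skip
j=6: -10≤-9, i=1, swap(1,6) ⇒ [-11,-10,2,-6,-2,1,-1,-5,-9]
j=7: -5>-9, skip
swap(2,8) ⇒ [-11,-10,-9,-6,-2,1,-1,-5,2]; return 2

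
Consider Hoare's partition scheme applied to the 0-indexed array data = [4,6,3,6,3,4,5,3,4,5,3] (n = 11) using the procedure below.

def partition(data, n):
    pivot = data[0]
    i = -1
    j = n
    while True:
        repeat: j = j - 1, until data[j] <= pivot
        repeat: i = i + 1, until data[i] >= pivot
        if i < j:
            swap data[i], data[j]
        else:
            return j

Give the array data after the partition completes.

[3,4,3,3,3,4,5,6,6,5,4]

pivot = data[0] = 4; i = -1, j = 11
j→10 (data[10]=3≤4), i→0 (data[0]=4≥4); i<j, swap → [3,6,3,6,3,4,5,3,4,5,4]
j→8 (data[8]=4≤4), i→1 (data[1]=6≥4); i<j, swap → [3,4,3,6,3,4,5,3,6,5,4]
j→7 (data[7]=3≤4), i→3 (data[3]=6≥4); i<j, swap → [3,4,3,3,3,4,5,6,6,5,4]
j→5, i→5; i≥j, return j=5. data = [3,4,3,3,3,4,5,6,6,5,4]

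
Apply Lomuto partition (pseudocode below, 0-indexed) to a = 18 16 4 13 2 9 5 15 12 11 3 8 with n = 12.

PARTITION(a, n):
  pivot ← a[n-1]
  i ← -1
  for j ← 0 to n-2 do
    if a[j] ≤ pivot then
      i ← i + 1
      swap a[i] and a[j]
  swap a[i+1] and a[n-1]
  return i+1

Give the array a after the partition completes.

pivot = a[11] = 8; i = -1
j=0: a[0]=18 > 8 → no swap
j=1: a[1]=16 > 8 → no swap
j=2: a[2]=4 ≤ 8 → i=0, swap a[0],a[2] → 4 16 18 13 2 9 5 15 12 11 3 8
j=3: a[3]=13 > 8 → no swap
j=4: a[4]=2 ≤ 8 → i=1, swap a[1],a[4] → 4 2 18 13 16 9 5 15 12 11 3 8
j=5: a[5]=9 > 8 → no swap
j=6: a[6]=5 ≤ 8 → i=2, swap a[2],a[6] → 4 2 5 13 16 9 18 15 12 11 3 8
j=7: a[7]=15 > 8 → no swap
j=8: a[8]=12 > 8 → no swap
j=9: a[9]=11 > 8 → no swap
j=10: a[10]=3 ≤ 8 → i=3, swap a[3],a[10] → 4 2 5 3 16 9 18 15 12 11 13 8
final swap a[4],a[11] → 4 2 5 3 8 9 18 15 12 11 13 16; return 4

4 2 5 3 8 9 18 15 12 11 13 16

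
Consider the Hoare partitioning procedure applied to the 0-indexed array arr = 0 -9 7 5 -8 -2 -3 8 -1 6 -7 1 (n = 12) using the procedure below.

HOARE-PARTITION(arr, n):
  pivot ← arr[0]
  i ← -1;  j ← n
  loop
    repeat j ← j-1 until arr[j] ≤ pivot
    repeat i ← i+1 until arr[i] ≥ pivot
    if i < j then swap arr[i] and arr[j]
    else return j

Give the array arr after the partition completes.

pivot = arr[0] = 0; i = -1, j = 12
j→10 (arr[10]=-7≤0), i→0 (arr[0]=0≥0); i<j, swap → -7 -9 7 5 -8 -2 -3 8 -1 6 0 1
j→8 (arr[8]=-1≤0), i→2 (arr[2]=7≥0); i<j, swap → -7 -9 -1 5 -8 -2 -3 8 7 6 0 1
j→6 (arr[6]=-3≤0), i→3 (arr[3]=5≥0); i<j, swap → -7 -9 -1 -3 -8 -2 5 8 7 6 0 1
j→5, i→6; i≥j, return j=5. arr = -7 -9 -1 -3 -8 -2 5 8 7 6 0 1

-7 -9 -1 -3 -8 -2 5 8 7 6 0 1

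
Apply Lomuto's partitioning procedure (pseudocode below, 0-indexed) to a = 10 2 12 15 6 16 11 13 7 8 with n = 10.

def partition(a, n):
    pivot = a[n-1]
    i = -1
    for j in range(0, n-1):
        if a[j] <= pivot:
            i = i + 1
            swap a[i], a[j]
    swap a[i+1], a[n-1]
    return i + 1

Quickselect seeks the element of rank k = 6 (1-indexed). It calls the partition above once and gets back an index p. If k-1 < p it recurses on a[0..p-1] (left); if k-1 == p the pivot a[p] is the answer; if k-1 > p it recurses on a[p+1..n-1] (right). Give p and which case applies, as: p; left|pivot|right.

pivot = a[9] = 8; i = -1
j=0: a[0]=10 > 8 → no swap
j=1: a[1]=2 ≤ 8 → i=0, swap a[0],a[1] → 2 10 12 15 6 16 11 13 7 8
j=2: a[2]=12 > 8 → no swap
j=3: a[3]=15 > 8 → no swap
j=4: a[4]=6 ≤ 8 → i=1, swap a[1],a[4] → 2 6 12 15 10 16 11 13 7 8
j=5: a[5]=16 > 8 → no swap
j=6: a[6]=11 > 8 → no swap
j=7: a[7]=13 > 8 → no swap
j=8: a[8]=7 ≤ 8 → i=2, swap a[2],a[8] → 2 6 7 15 10 16 11 13 12 8
final swap a[3],a[9] → 2 6 7 8 10 16 11 13 12 15; return 3
p = 3; k-1 = 5 > 3 ⇒ right

3; right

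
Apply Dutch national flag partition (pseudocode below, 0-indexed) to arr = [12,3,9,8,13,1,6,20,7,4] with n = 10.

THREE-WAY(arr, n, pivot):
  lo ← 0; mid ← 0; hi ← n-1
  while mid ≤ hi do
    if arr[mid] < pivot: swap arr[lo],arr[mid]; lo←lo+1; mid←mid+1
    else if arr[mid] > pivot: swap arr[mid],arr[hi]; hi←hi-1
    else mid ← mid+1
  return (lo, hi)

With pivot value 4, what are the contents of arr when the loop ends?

lo=0 mid=0 hi=9
12>4: swap(0,9), hi=8 ⇒ [4,3,9,8,13,1,6,20,7,12]
4=4: mid=1
3<4: swap(0,1), lo=1 mid=2 ⇒ [3,4,9,8,13,1,6,20,7,12]
9>4: swap(2,8), hi=7 ⇒ [3,4,7,8,13,1,6,20,9,12]
7>4: swap(2,7), hi=6 ⇒ [3,4,20,8,13,1,6,7,9,12]
20>4: swap(2,6), hi=5 ⇒ [3,4,6,8,13,1,20,7,9,12]
6>4: swap(2,5), hi=4 ⇒ [3,4,1,8,13,6,20,7,9,12]
1<4: swap(1,2), lo=2 mid=3 ⇒ [3,1,4,8,13,6,20,7,9,12]
8>4: swap(3,4), hi=3 ⇒ [3,1,4,13,8,6,20,7,9,12]
13>4: swap(3,3), hi=2 ⇒ [3,1,4,13,8,6,20,7,9,12]
done. lo=2 hi=2; arr=[3,1,4,13,8,6,20,7,9,12]

[3,1,4,13,8,6,20,7,9,12]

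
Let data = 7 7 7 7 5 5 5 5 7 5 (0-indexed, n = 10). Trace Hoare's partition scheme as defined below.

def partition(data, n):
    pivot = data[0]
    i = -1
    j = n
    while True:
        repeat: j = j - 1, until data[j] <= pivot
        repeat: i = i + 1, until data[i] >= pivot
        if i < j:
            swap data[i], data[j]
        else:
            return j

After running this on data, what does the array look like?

5 7 5 5 5 5 7 7 7 7

pivot=7
j stops at 9 (5), i stops at 0 (7); swap ⇒ 5 7 7 7 5 5 5 5 7 7
j stops at 8 (7), i stops at 1 (7); swap ⇒ 5 7 7 7 5 5 5 5 7 7
j stops at 7 (5), i stops at 2 (7); swap ⇒ 5 7 5 7 5 5 5 7 7 7
j stops at 6 (5), i stops at 3 (7); swap ⇒ 5 7 5 5 5 5 7 7 7 7
j stops at 5, i stops at 6; i≥j ⇒ return 5. data=5 7 5 5 5 5 7 7 7 7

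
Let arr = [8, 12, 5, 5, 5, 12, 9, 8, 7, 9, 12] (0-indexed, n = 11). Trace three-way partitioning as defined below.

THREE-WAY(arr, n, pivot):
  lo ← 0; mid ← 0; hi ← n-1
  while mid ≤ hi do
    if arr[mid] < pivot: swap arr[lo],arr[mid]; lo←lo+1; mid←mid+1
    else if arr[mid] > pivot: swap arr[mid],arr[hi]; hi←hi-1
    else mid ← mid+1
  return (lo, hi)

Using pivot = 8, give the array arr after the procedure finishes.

pivot = 8; lo=0, mid=0, hi=10
arr[mid]=8=8: mid=1
arr[mid]=12>8: swap arr[1],arr[10]; hi=9 → [8, 12, 5, 5, 5, 12, 9, 8, 7, 9, 12]
arr[mid]=12>8: swap arr[1],arr[9]; hi=8 → [8, 9, 5, 5, 5, 12, 9, 8, 7, 12, 12]
arr[mid]=9>8: swap arr[1],arr[8]; hi=7 → [8, 7, 5, 5, 5, 12, 9, 8, 9, 12, 12]
arr[mid]=7<8: swap arr[0],arr[1]; lo=1,mid=2 → [7, 8, 5, 5, 5, 12, 9, 8, 9, 12, 12]
arr[mid]=5<8: swap arr[1],arr[2]; lo=2,mid=3 → [7, 5, 8, 5, 5, 12, 9, 8, 9, 12, 12]
arr[mid]=5<8: swap arr[2],arr[3]; lo=3,mid=4 → [7, 5, 5, 8, 5, 12, 9, 8, 9, 12, 12]
arr[mid]=5<8: swap arr[3],arr[4]; lo=4,mid=5 → [7, 5, 5, 5, 8, 12, 9, 8, 9, 12, 12]
arr[mid]=12>8: swap arr[5],arr[7]; hi=6 → [7, 5, 5, 5, 8, 8, 9, 12, 9, 12, 12]
arr[mid]=8=8: mid=6
arr[mid]=9>8: swap arr[6],arr[6]; hi=5 → [7, 5, 5, 5, 8, 8, 9, 12, 9, 12, 12]
end: lo=4, hi=5; arr = [7, 5, 5, 5, 8, 8, 9, 12, 9, 12, 12]

[7, 5, 5, 5, 8, 8, 9, 12, 9, 12, 12]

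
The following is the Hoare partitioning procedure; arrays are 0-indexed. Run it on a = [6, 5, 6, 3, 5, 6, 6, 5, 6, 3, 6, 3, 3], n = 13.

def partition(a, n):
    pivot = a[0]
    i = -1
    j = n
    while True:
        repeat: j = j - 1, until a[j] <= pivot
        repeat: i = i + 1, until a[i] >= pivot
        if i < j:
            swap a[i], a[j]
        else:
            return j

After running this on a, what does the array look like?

pivot = a[0] = 6; i = -1, j = 13
j→12 (a[12]=3≤6), i→0 (a[0]=6≥6); i<j, swap → [3, 5, 6, 3, 5, 6, 6, 5, 6, 3, 6, 3, 6]
j→11 (a[11]=3≤6), i→2 (a[2]=6≥6); i<j, swap → [3, 5, 3, 3, 5, 6, 6, 5, 6, 3, 6, 6, 6]
j→10 (a[10]=6≤6), i→5 (a[5]=6≥6); i<j, swap → [3, 5, 3, 3, 5, 6, 6, 5, 6, 3, 6, 6, 6]
j→9 (a[9]=3≤6), i→6 (a[6]=6≥6); i<j, swap → [3, 5, 3, 3, 5, 6, 3, 5, 6, 6, 6, 6, 6]
j→8, i→8; i≥j, return j=8. a = [3, 5, 3, 3, 5, 6, 3, 5, 6, 6, 6, 6, 6]

[3, 5, 3, 3, 5, 6, 3, 5, 6, 6, 6, 6, 6]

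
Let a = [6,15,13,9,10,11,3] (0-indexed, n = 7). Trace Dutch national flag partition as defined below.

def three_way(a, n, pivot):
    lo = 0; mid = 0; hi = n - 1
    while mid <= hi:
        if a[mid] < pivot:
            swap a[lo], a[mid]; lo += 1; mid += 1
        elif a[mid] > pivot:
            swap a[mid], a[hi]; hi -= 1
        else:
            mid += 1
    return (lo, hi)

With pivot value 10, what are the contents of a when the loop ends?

lo=0 mid=0 hi=6
6<10: swap(0,0), lo=1 mid=1 ⇒ [6,15,13,9,10,11,3]
15>10: swap(1,6), hi=5 ⇒ [6,3,13,9,10,11,15]
3<10: swap(1,1), lo=2 mid=2 ⇒ [6,3,13,9,10,11,15]
13>10: swap(2,5), hi=4 ⇒ [6,3,11,9,10,13,15]
11>10: swap(2,4), hi=3 ⇒ [6,3,10,9,11,13,15]
10=10: mid=3
9<10: swap(2,3), lo=3 mid=4 ⇒ [6,3,9,10,11,13,15]
done. lo=3 hi=3; a=[6,3,9,10,11,13,15]

[6,3,9,10,11,13,15]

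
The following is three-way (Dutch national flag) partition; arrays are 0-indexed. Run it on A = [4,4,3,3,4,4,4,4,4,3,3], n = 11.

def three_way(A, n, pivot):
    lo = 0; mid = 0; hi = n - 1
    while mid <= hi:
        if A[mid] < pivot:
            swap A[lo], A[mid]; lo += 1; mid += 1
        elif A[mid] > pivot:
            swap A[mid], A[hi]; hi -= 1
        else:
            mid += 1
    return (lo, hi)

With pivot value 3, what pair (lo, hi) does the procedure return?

pivot = 3; lo=0, mid=0, hi=10
A[mid]=4>3: swap A[0],A[10]; hi=9 → [3,4,3,3,4,4,4,4,4,3,4]
A[mid]=3=3: mid=1
A[mid]=4>3: swap A[1],A[9]; hi=8 → [3,3,3,3,4,4,4,4,4,4,4]
A[mid]=3=3: mid=2
A[mid]=3=3: mid=3
A[mid]=3=3: mid=4
A[mid]=4>3: swap A[4],A[8]; hi=7 → [3,3,3,3,4,4,4,4,4,4,4]
A[mid]=4>3: swap A[4],A[7]; hi=6 → [3,3,3,3,4,4,4,4,4,4,4]
A[mid]=4>3: swap A[4],A[6]; hi=5 → [3,3,3,3,4,4,4,4,4,4,4]
A[mid]=4>3: swap A[4],A[5]; hi=4 → [3,3,3,3,4,4,4,4,4,4,4]
A[mid]=4>3: swap A[4],A[4]; hi=3 → [3,3,3,3,4,4,4,4,4,4,4]
end: lo=0, hi=3; A = [3,3,3,3,4,4,4,4,4,4,4]

(0, 3)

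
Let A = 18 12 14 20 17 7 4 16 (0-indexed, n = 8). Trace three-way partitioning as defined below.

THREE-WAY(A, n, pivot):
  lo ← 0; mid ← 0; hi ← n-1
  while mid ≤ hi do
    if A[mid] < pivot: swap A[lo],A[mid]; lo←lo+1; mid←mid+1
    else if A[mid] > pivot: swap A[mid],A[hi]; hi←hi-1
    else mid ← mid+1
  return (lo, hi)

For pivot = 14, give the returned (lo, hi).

(3, 3)

pivot = 14; lo=0, mid=0, hi=7
A[mid]=18>14: swap A[0],A[7]; hi=6 → 16 12 14 20 17 7 4 18
A[mid]=16>14: swap A[0],A[6]; hi=5 → 4 12 14 20 17 7 16 18
A[mid]=4<14: swap A[0],A[0]; lo=1,mid=1 → 4 12 14 20 17 7 16 18
A[mid]=12<14: swap A[1],A[1]; lo=2,mid=2 → 4 12 14 20 17 7 16 18
A[mid]=14=14: mid=3
A[mid]=20>14: swap A[3],A[5]; hi=4 → 4 12 14 7 17 20 16 18
A[mid]=7<14: swap A[2],A[3]; lo=3,mid=4 → 4 12 7 14 17 20 16 18
A[mid]=17>14: swap A[4],A[4]; hi=3 → 4 12 7 14 17 20 16 18
end: lo=3, hi=3; A = 4 12 7 14 17 20 16 18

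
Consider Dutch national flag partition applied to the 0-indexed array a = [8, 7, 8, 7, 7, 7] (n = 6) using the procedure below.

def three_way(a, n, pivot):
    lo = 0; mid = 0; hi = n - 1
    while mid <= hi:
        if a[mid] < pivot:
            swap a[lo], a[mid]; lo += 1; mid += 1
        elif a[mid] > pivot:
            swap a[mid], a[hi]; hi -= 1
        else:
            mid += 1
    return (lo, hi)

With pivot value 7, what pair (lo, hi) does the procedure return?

pivot = 7; lo=0, mid=0, hi=5
a[mid]=8>7: swap a[0],a[5]; hi=4 → [7, 7, 8, 7, 7, 8]
a[mid]=7=7: mid=1
a[mid]=7=7: mid=2
a[mid]=8>7: swap a[2],a[4]; hi=3 → [7, 7, 7, 7, 8, 8]
a[mid]=7=7: mid=3
a[mid]=7=7: mid=4
end: lo=0, hi=3; a = [7, 7, 7, 7, 8, 8]

(0, 3)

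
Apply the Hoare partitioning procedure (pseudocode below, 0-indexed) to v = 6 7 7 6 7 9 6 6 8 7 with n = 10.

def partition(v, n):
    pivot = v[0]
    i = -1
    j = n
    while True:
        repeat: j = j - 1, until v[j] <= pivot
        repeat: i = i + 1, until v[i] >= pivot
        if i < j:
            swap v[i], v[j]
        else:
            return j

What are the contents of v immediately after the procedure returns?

6 6 6 7 7 9 7 6 8 7

pivot = v[0] = 6; i = -1, j = 10
j→7 (v[7]=6≤6), i→0 (v[0]=6≥6); i<j, swap → 6 7 7 6 7 9 6 6 8 7
j→6 (v[6]=6≤6), i→1 (v[1]=7≥6); i<j, swap → 6 6 7 6 7 9 7 6 8 7
j→3 (v[3]=6≤6), i→2 (v[2]=7≥6); i<j, swap → 6 6 6 7 7 9 7 6 8 7
j→2, i→3; i≥j, return j=2. v = 6 6 6 7 7 9 7 6 8 7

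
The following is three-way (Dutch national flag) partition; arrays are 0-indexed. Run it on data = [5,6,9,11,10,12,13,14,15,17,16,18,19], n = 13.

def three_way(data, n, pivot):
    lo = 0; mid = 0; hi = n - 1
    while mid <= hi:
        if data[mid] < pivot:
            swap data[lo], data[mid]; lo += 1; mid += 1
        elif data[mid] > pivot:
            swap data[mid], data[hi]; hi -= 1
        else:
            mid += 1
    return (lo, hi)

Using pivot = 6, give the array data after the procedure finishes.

[5,6,11,10,12,13,14,15,17,16,18,19,9]

lo=0 mid=0 hi=12
5<6: swap(0,0), lo=1 mid=1 ⇒ [5,6,9,11,10,12,13,14,15,17,16,18,19]
6=6: mid=2
9>6: swap(2,12), hi=11 ⇒ [5,6,19,11,10,12,13,14,15,17,16,18,9]
19>6: swap(2,11), hi=10 ⇒ [5,6,18,11,10,12,13,14,15,17,16,19,9]
18>6: swap(2,10), hi=9 ⇒ [5,6,16,11,10,12,13,14,15,17,18,19,9]
16>6: swap(2,9), hi=8 ⇒ [5,6,17,11,10,12,13,14,15,16,18,19,9]
17>6: swap(2,8), hi=7 ⇒ [5,6,15,11,10,12,13,14,17,16,18,19,9]
15>6: swap(2,7), hi=6 ⇒ [5,6,14,11,10,12,13,15,17,16,18,19,9]
14>6: swap(2,6), hi=5 ⇒ [5,6,13,11,10,12,14,15,17,16,18,19,9]
13>6: swap(2,5), hi=4 ⇒ [5,6,12,11,10,13,14,15,17,16,18,19,9]
12>6: swap(2,4), hi=3 ⇒ [5,6,10,11,12,13,14,15,17,16,18,19,9]
10>6: swap(2,3), hi=2 ⇒ [5,6,11,10,12,13,14,15,17,16,18,19,9]
11>6: swap(2,2), hi=1 ⇒ [5,6,11,10,12,13,14,15,17,16,18,19,9]
done. lo=1 hi=1; data=[5,6,11,10,12,13,14,15,17,16,18,19,9]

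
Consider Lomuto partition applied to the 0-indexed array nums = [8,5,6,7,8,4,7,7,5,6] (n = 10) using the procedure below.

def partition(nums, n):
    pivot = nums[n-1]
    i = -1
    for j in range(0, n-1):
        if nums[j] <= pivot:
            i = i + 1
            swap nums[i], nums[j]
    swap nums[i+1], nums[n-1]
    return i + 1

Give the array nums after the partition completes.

pivot = nums[9] = 6; i = -1
j=0: nums[0]=8 > 6 → no swap
j=1: nums[1]=5 ≤ 6 → i=0, swap nums[0],nums[1] → [5,8,6,7,8,4,7,7,5,6]
j=2: nums[2]=6 ≤ 6 → i=1, swap nums[1],nums[2] → [5,6,8,7,8,4,7,7,5,6]
j=3: nums[3]=7 > 6 → no swap
j=4: nums[4]=8 > 6 → no swap
j=5: nums[5]=4 ≤ 6 → i=2, swap nums[2],nums[5] → [5,6,4,7,8,8,7,7,5,6]
j=6: nums[6]=7 > 6 → no swap
j=7: nums[7]=7 > 6 → no swap
j=8: nums[8]=5 ≤ 6 → i=3, swap nums[3],nums[8] → [5,6,4,5,8,8,7,7,7,6]
final swap nums[4],nums[9] → [5,6,4,5,6,8,7,7,7,8]; return 4

[5,6,4,5,6,8,7,7,7,8]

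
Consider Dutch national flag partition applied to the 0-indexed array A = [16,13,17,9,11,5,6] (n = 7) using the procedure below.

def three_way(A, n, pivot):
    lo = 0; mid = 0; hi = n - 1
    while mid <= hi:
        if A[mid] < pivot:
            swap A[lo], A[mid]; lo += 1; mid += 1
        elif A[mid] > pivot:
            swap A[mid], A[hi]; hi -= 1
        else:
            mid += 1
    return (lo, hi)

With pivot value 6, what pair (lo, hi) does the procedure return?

(1, 1)

pivot = 6; lo=0, mid=0, hi=6
A[mid]=16>6: swap A[0],A[6]; hi=5 → [6,13,17,9,11,5,16]
A[mid]=6=6: mid=1
A[mid]=13>6: swap A[1],A[5]; hi=4 → [6,5,17,9,11,13,16]
A[mid]=5<6: swap A[0],A[1]; lo=1,mid=2 → [5,6,17,9,11,13,16]
A[mid]=17>6: swap A[2],A[4]; hi=3 → [5,6,11,9,17,13,16]
A[mid]=11>6: swap A[2],A[3]; hi=2 → [5,6,9,11,17,13,16]
A[mid]=9>6: swap A[2],A[2]; hi=1 → [5,6,9,11,17,13,16]
end: lo=1, hi=1; A = [5,6,9,11,17,13,16]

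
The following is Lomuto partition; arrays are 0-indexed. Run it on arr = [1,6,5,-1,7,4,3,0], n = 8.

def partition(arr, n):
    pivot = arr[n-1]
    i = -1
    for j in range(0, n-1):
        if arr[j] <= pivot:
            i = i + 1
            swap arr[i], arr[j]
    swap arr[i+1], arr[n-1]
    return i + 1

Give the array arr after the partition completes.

pivot=0, i=-1
j=0: 1>0, skip
j=1: 6>0, skip
j=2: 5>0, skip
j=3: -1≤0, i=0, swap(0,3) ⇒ [-1,6,5,1,7,4,3,0]
j=4: 7>0, skip
j=5: 4>0, skip
j=6: 3>0, skip
swap(1,7) ⇒ [-1,0,5,1,7,4,3,6]; return 1

[-1,0,5,1,7,4,3,6]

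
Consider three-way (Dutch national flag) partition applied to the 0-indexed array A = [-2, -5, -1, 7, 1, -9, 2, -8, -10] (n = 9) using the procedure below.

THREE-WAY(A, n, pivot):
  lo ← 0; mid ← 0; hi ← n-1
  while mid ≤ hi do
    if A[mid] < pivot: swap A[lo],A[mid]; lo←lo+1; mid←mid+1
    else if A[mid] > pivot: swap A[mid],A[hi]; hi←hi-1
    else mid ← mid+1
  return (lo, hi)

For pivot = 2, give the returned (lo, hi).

pivot = 2; lo=0, mid=0, hi=8
A[mid]=-2<2: swap A[0],A[0]; lo=1,mid=1 → [-2, -5, -1, 7, 1, -9, 2, -8, -10]
A[mid]=-5<2: swap A[1],A[1]; lo=2,mid=2 → [-2, -5, -1, 7, 1, -9, 2, -8, -10]
A[mid]=-1<2: swap A[2],A[2]; lo=3,mid=3 → [-2, -5, -1, 7, 1, -9, 2, -8, -10]
A[mid]=7>2: swap A[3],A[8]; hi=7 → [-2, -5, -1, -10, 1, -9, 2, -8, 7]
A[mid]=-10<2: swap A[3],A[3]; lo=4,mid=4 → [-2, -5, -1, -10, 1, -9, 2, -8, 7]
A[mid]=1<2: swap A[4],A[4]; lo=5,mid=5 → [-2, -5, -1, -10, 1, -9, 2, -8, 7]
A[mid]=-9<2: swap A[5],A[5]; lo=6,mid=6 → [-2, -5, -1, -10, 1, -9, 2, -8, 7]
A[mid]=2=2: mid=7
A[mid]=-8<2: swap A[6],A[7]; lo=7,mid=8 → [-2, -5, -1, -10, 1, -9, -8, 2, 7]
end: lo=7, hi=7; A = [-2, -5, -1, -10, 1, -9, -8, 2, 7]

(7, 7)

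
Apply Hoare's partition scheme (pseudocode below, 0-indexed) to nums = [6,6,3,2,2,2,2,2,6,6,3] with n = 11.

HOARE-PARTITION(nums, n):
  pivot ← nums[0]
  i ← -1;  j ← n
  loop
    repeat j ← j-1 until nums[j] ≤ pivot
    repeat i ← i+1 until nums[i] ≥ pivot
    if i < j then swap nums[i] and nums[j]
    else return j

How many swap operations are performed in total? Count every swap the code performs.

2

pivot=6
j stops at 10 (3), i stops at 0 (6); swap ⇒ [3,6,3,2,2,2,2,2,6,6,6]
j stops at 9 (6), i stops at 1 (6); swap ⇒ [3,6,3,2,2,2,2,2,6,6,6]
j stops at 8, i stops at 8; i≥j ⇒ return 8. nums=[3,6,3,2,2,2,2,2,6,6,6]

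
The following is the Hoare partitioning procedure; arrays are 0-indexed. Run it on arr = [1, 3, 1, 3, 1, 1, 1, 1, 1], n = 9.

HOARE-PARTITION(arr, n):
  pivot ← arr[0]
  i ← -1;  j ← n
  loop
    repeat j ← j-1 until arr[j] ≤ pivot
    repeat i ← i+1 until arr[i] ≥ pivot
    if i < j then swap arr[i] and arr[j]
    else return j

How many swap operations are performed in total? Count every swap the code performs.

pivot = arr[0] = 1; i = -1, j = 9
j→8 (arr[8]=1≤1), i→0 (arr[0]=1≥1); i<j, swap → [1, 3, 1, 3, 1, 1, 1, 1, 1]
j→7 (arr[7]=1≤1), i→1 (arr[1]=3≥1); i<j, swap → [1, 1, 1, 3, 1, 1, 1, 3, 1]
j→6 (arr[6]=1≤1), i→2 (arr[2]=1≥1); i<j, swap → [1, 1, 1, 3, 1, 1, 1, 3, 1]
j→5 (arr[5]=1≤1), i→3 (arr[3]=3≥1); i<j, swap → [1, 1, 1, 1, 1, 3, 1, 3, 1]
j→4, i→4; i≥j, return j=4. arr = [1, 1, 1, 1, 1, 3, 1, 3, 1]

4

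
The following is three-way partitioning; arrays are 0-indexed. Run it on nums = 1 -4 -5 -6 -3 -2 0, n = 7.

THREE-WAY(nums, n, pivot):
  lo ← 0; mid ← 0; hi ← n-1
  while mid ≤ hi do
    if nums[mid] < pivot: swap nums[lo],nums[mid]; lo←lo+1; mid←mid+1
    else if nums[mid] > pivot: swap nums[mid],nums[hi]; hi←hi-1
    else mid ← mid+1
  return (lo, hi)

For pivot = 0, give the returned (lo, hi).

(5, 5)

pivot = 0; lo=0, mid=0, hi=6
nums[mid]=1>0: swap nums[0],nums[6]; hi=5 → 0 -4 -5 -6 -3 -2 1
nums[mid]=0=0: mid=1
nums[mid]=-4<0: swap nums[0],nums[1]; lo=1,mid=2 → -4 0 -5 -6 -3 -2 1
nums[mid]=-5<0: swap nums[1],nums[2]; lo=2,mid=3 → -4 -5 0 -6 -3 -2 1
nums[mid]=-6<0: swap nums[2],nums[3]; lo=3,mid=4 → -4 -5 -6 0 -3 -2 1
nums[mid]=-3<0: swap nums[3],nums[4]; lo=4,mid=5 → -4 -5 -6 -3 0 -2 1
nums[mid]=-2<0: swap nums[4],nums[5]; lo=5,mid=6 → -4 -5 -6 -3 -2 0 1
end: lo=5, hi=5; nums = -4 -5 -6 -3 -2 0 1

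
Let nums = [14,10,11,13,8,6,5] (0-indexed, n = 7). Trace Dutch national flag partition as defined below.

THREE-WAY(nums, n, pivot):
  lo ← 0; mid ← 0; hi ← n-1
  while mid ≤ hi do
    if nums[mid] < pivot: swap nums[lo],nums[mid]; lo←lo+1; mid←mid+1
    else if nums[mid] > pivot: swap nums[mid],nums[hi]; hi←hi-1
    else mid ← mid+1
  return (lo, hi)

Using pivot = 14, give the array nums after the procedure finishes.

lo=0 mid=0 hi=6
14=14: mid=1
10<14: swap(0,1), lo=1 mid=2 ⇒ [10,14,11,13,8,6,5]
11<14: swap(1,2), lo=2 mid=3 ⇒ [10,11,14,13,8,6,5]
13<14: swap(2,3), lo=3 mid=4 ⇒ [10,11,13,14,8,6,5]
8<14: swap(3,4), lo=4 mid=5 ⇒ [10,11,13,8,14,6,5]
6<14: swap(4,5), lo=5 mid=6 ⇒ [10,11,13,8,6,14,5]
5<14: swap(5,6), lo=6 mid=7 ⇒ [10,11,13,8,6,5,14]
done. lo=6 hi=6; nums=[10,11,13,8,6,5,14]

[10,11,13,8,6,5,14]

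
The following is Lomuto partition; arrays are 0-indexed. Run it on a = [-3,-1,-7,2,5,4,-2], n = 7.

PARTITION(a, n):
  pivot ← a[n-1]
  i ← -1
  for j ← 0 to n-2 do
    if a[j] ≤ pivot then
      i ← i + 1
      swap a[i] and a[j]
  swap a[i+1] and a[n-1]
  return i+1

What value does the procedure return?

pivot = a[6] = -2; i = -1
j=0: a[0]=-3 ≤ -2 → i=0, swap a[0],a[0] (no change) → [-3,-1,-7,2,5,4,-2]
j=1: a[1]=-1 > -2 → no swap
j=2: a[2]=-7 ≤ -2 → i=1, swap a[1],a[2] → [-3,-7,-1,2,5,4,-2]
j=3: a[3]=2 > -2 → no swap
j=4: a[4]=5 > -2 → no swap
j=5: a[5]=4 > -2 → no swap
final swap a[2],a[6] → [-3,-7,-2,2,5,4,-1]; return 2

2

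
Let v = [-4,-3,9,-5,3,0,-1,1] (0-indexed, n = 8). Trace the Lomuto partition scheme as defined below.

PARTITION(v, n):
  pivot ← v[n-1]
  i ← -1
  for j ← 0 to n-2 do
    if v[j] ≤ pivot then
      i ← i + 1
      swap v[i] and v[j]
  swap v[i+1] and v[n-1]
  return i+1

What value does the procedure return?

pivot = v[7] = 1; i = -1
j=0: v[0]=-4 ≤ 1 → i=0, swap v[0],v[0] (no change) → [-4,-3,9,-5,3,0,-1,1]
j=1: v[1]=-3 ≤ 1 → i=1, swap v[1],v[1] (no change) → [-4,-3,9,-5,3,0,-1,1]
j=2: v[2]=9 > 1 → no swap
j=3: v[3]=-5 ≤ 1 → i=2, swap v[2],v[3] → [-4,-3,-5,9,3,0,-1,1]
j=4: v[4]=3 > 1 → no swap
j=5: v[5]=0 ≤ 1 → i=3, swap v[3],v[5] → [-4,-3,-5,0,3,9,-1,1]
j=6: v[6]=-1 ≤ 1 → i=4, swap v[4],v[6] → [-4,-3,-5,0,-1,9,3,1]
final swap v[5],v[7] → [-4,-3,-5,0,-1,1,3,9]; return 5

5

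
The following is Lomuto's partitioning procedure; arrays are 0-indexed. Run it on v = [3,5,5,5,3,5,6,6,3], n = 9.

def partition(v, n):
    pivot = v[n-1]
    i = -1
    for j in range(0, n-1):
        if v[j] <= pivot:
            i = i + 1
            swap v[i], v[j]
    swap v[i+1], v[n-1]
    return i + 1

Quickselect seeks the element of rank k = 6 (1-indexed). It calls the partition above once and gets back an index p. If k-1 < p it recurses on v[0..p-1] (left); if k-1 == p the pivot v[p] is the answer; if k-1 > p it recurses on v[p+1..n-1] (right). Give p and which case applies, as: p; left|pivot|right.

2; right

pivot=3, i=-1
j=0: 3≤3, i=0, swap(0,0) ⇒ [3,5,5,5,3,5,6,6,3]
j=1: 5>3, skip
j=2: 5>3, skip
j=3: 5>3, skip
j=4: 3≤3, i=1, swap(1,4) ⇒ [3,3,5,5,5,5,6,6,3]
j=5: 5>3, skip
j=6: 6>3, skip
j=7: 6>3, skip
swap(2,8) ⇒ [3,3,3,5,5,5,6,6,5]; return 2
p = 2; k-1 = 5 > 2 ⇒ right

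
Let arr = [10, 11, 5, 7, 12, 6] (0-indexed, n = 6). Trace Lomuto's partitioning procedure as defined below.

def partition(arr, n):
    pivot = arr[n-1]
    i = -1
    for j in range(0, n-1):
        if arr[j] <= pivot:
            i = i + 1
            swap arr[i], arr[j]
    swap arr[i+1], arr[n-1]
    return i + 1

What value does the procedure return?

1

pivot=6, i=-1
j=0: 10>6, skip
j=1: 11>6, skip
j=2: 5≤6, i=0, swap(0,2) ⇒ [5, 11, 10, 7, 12, 6]
j=3: 7>6, skip
j=4: 12>6, skip
swap(1,5) ⇒ [5, 6, 10, 7, 12, 11]; return 1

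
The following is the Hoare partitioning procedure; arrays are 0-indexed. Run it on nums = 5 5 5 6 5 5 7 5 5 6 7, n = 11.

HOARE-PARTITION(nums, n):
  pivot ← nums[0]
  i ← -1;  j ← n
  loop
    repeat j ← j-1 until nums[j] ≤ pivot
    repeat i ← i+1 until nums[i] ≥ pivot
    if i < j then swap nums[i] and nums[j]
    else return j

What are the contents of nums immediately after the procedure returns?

pivot = nums[0] = 5; i = -1, j = 11
j→8 (nums[8]=5≤5), i→0 (nums[0]=5≥5); i<j, swap → 5 5 5 6 5 5 7 5 5 6 7
j→7 (nums[7]=5≤5), i→1 (nums[1]=5≥5); i<j, swap → 5 5 5 6 5 5 7 5 5 6 7
j→5 (nums[5]=5≤5), i→2 (nums[2]=5≥5); i<j, swap → 5 5 5 6 5 5 7 5 5 6 7
j→4 (nums[4]=5≤5), i→3 (nums[3]=6≥5); i<j, swap → 5 5 5 5 6 5 7 5 5 6 7
j→3, i→4; i≥j, return j=3. nums = 5 5 5 5 6 5 7 5 5 6 7

5 5 5 5 6 5 7 5 5 6 7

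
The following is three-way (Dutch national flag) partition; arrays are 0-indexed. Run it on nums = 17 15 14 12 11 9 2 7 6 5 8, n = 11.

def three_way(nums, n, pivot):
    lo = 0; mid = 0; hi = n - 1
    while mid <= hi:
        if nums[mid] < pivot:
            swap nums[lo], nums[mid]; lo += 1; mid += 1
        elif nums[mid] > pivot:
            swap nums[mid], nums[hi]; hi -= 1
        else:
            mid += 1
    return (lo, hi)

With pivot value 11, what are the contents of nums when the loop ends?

pivot = 11; lo=0, mid=0, hi=10
nums[mid]=17>11: swap nums[0],nums[10]; hi=9 → 8 15 14 12 11 9 2 7 6 5 17
nums[mid]=8<11: swap nums[0],nums[0]; lo=1,mid=1 → 8 15 14 12 11 9 2 7 6 5 17
nums[mid]=15>11: swap nums[1],nums[9]; hi=8 → 8 5 14 12 11 9 2 7 6 15 17
nums[mid]=5<11: swap nums[1],nums[1]; lo=2,mid=2 → 8 5 14 12 11 9 2 7 6 15 17
nums[mid]=14>11: swap nums[2],nums[8]; hi=7 → 8 5 6 12 11 9 2 7 14 15 17
nums[mid]=6<11: swap nums[2],nums[2]; lo=3,mid=3 → 8 5 6 12 11 9 2 7 14 15 17
nums[mid]=12>11: swap nums[3],nums[7]; hi=6 → 8 5 6 7 11 9 2 12 14 15 17
nums[mid]=7<11: swap nums[3],nums[3]; lo=4,mid=4 → 8 5 6 7 11 9 2 12 14 15 17
nums[mid]=11=11: mid=5
nums[mid]=9<11: swap nums[4],nums[5]; lo=5,mid=6 → 8 5 6 7 9 11 2 12 14 15 17
nums[mid]=2<11: swap nums[5],nums[6]; lo=6,mid=7 → 8 5 6 7 9 2 11 12 14 15 17
end: lo=6, hi=6; nums = 8 5 6 7 9 2 11 12 14 15 17

8 5 6 7 9 2 11 12 14 15 17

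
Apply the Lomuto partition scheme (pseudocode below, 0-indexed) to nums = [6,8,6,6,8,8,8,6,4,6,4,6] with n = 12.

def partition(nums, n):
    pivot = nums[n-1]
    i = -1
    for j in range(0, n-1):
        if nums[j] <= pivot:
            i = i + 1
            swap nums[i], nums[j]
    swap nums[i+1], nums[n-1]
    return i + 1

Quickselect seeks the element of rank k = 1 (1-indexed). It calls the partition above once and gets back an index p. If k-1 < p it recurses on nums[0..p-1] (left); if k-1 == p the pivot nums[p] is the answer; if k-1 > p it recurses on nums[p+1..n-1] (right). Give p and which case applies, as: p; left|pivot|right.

pivot=6, i=-1
j=0: 6≤6, i=0, swap(0,0) ⇒ [6,8,6,6,8,8,8,6,4,6,4,6]
j=1: 8>6, skip
j=2: 6≤6, i=1, swap(1,2) ⇒ [6,6,8,6,8,8,8,6,4,6,4,6]
j=3: 6≤6, i=2, swap(2,3) ⇒ [6,6,6,8,8,8,8,6,4,6,4,6]
j=4: 8>6, skip
j=5: 8>6, skip
j=6: 8>6, skip
j=7: 6≤6, i=3, swap(3,7) ⇒ [6,6,6,6,8,8,8,8,4,6,4,6]
j=8: 4≤6, i=4, swap(4,8) ⇒ [6,6,6,6,4,8,8,8,8,6,4,6]
j=9: 6≤6, i=5, swap(5,9) ⇒ [6,6,6,6,4,6,8,8,8,8,4,6]
j=10: 4≤6, i=6, swap(6,10) ⇒ [6,6,6,6,4,6,4,8,8,8,8,6]
swap(7,11) ⇒ [6,6,6,6,4,6,4,6,8,8,8,8]; return 7
p = 7; k-1 = 0 < 7 ⇒ left

7; left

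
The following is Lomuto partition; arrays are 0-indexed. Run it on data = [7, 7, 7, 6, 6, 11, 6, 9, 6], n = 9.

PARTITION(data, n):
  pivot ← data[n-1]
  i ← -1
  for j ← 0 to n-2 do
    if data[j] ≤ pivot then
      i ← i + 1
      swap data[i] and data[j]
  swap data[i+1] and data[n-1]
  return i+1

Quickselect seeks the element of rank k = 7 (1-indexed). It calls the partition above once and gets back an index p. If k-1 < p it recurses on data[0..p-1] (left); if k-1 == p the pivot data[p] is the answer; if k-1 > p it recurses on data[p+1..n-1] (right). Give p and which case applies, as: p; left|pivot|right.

pivot = data[8] = 6; i = -1
j=0: data[0]=7 > 6 → no swap
j=1: data[1]=7 > 6 → no swap
j=2: data[2]=7 > 6 → no swap
j=3: data[3]=6 ≤ 6 → i=0, swap data[0],data[3] → [6, 7, 7, 7, 6, 11, 6, 9, 6]
j=4: data[4]=6 ≤ 6 → i=1, swap data[1],data[4] → [6, 6, 7, 7, 7, 11, 6, 9, 6]
j=5: data[5]=11 > 6 → no swap
j=6: data[6]=6 ≤ 6 → i=2, swap data[2],data[6] → [6, 6, 6, 7, 7, 11, 7, 9, 6]
j=7: data[7]=9 > 6 → no swap
final swap data[3],data[8] → [6, 6, 6, 6, 7, 11, 7, 9, 7]; return 3
p = 3; k-1 = 6 > 3 ⇒ right

3; right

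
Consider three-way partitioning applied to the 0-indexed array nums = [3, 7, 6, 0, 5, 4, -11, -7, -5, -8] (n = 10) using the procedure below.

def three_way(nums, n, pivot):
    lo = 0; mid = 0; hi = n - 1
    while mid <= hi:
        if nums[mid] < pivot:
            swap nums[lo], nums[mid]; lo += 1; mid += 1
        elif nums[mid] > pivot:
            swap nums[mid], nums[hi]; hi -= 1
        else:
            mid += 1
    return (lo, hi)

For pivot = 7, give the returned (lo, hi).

pivot = 7; lo=0, mid=0, hi=9
nums[mid]=3<7: swap nums[0],nums[0]; lo=1,mid=1 → [3, 7, 6, 0, 5, 4, -11, -7, -5, -8]
nums[mid]=7=7: mid=2
nums[mid]=6<7: swap nums[1],nums[2]; lo=2,mid=3 → [3, 6, 7, 0, 5, 4, -11, -7, -5, -8]
nums[mid]=0<7: swap nums[2],nums[3]; lo=3,mid=4 → [3, 6, 0, 7, 5, 4, -11, -7, -5, -8]
nums[mid]=5<7: swap nums[3],nums[4]; lo=4,mid=5 → [3, 6, 0, 5, 7, 4, -11, -7, -5, -8]
nums[mid]=4<7: swap nums[4],nums[5]; lo=5,mid=6 → [3, 6, 0, 5, 4, 7, -11, -7, -5, -8]
nums[mid]=-11<7: swap nums[5],nums[6]; lo=6,mid=7 → [3, 6, 0, 5, 4, -11, 7, -7, -5, -8]
nums[mid]=-7<7: swap nums[6],nums[7]; lo=7,mid=8 → [3, 6, 0, 5, 4, -11, -7, 7, -5, -8]
nums[mid]=-5<7: swap nums[7],nums[8]; lo=8,mid=9 → [3, 6, 0, 5, 4, -11, -7, -5, 7, -8]
nums[mid]=-8<7: swap nums[8],nums[9]; lo=9,mid=10 → [3, 6, 0, 5, 4, -11, -7, -5, -8, 7]
end: lo=9, hi=9; nums = [3, 6, 0, 5, 4, -11, -7, -5, -8, 7]

(9, 9)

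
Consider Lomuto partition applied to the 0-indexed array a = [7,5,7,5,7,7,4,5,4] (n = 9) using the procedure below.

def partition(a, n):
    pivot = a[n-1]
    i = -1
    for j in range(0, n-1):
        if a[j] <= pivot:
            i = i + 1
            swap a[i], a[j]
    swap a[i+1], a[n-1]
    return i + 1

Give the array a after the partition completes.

[4,4,7,5,7,7,7,5,5]

pivot = a[8] = 4; i = -1
j=0: a[0]=7 > 4 → no swap
j=1: a[1]=5 > 4 → no swap
j=2: a[2]=7 > 4 → no swap
j=3: a[3]=5 > 4 → no swap
j=4: a[4]=7 > 4 → no swap
j=5: a[5]=7 > 4 → no swap
j=6: a[6]=4 ≤ 4 → i=0, swap a[0],a[6] → [4,5,7,5,7,7,7,5,4]
j=7: a[7]=5 > 4 → no swap
final swap a[1],a[8] → [4,4,7,5,7,7,7,5,5]; return 1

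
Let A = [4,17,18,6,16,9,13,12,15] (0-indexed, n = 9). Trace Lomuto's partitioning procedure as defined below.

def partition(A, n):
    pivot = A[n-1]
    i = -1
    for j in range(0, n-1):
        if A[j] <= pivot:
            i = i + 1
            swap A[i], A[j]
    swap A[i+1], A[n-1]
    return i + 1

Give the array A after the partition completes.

pivot=15, i=-1
j=0: 4≤15, i=0, swap(0,0) ⇒ [4,17,18,6,16,9,13,12,15]
j=1: 17>15, skip
j=2: 18>15, skip
j=3: 6≤15, i=1, swap(1,3) ⇒ [4,6,18,17,16,9,13,12,15]
j=4: 16>15, skip
j=5: 9≤15, i=2, swap(2,5) ⇒ [4,6,9,17,16,18,13,12,15]
j=6: 13≤15, i=3, swap(3,6) ⇒ [4,6,9,13,16,18,17,12,15]
j=7: 12≤15, i=4, swap(4,7) ⇒ [4,6,9,13,12,18,17,16,15]
swap(5,8) ⇒ [4,6,9,13,12,15,17,16,18]; return 5

[4,6,9,13,12,15,17,16,18]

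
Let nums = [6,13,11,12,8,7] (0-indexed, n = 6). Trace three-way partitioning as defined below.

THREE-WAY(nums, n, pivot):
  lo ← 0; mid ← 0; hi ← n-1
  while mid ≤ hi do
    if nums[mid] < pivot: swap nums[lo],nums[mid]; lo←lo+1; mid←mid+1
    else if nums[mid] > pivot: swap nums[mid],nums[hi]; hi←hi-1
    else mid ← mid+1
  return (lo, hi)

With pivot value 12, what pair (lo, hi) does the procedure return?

pivot = 12; lo=0, mid=0, hi=5
nums[mid]=6<12: swap nums[0],nums[0]; lo=1,mid=1 → [6,13,11,12,8,7]
nums[mid]=13>12: swap nums[1],nums[5]; hi=4 → [6,7,11,12,8,13]
nums[mid]=7<12: swap nums[1],nums[1]; lo=2,mid=2 → [6,7,11,12,8,13]
nums[mid]=11<12: swap nums[2],nums[2]; lo=3,mid=3 → [6,7,11,12,8,13]
nums[mid]=12=12: mid=4
nums[mid]=8<12: swap nums[3],nums[4]; lo=4,mid=5 → [6,7,11,8,12,13]
end: lo=4, hi=4; nums = [6,7,11,8,12,13]

(4, 4)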